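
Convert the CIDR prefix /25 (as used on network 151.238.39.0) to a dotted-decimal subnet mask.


/25 means 25 network bits, 7 host bits
Binary: 11111111111111111111111110000000
Mask: 255.255.255.128


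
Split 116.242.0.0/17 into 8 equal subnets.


New prefix = 17 + 3 = 20
Each subnet has 4096 addresses
  116.242.0.0/20
  116.242.16.0/20
  116.242.32.0/20
  116.242.48.0/20
  116.242.64.0/20
  116.242.80.0/20
  116.242.96.0/20
  116.242.112.0/20
Subnets: 116.242.0.0/20, 116.242.16.0/20, 116.242.32.0/20, 116.242.48.0/20, 116.242.64.0/20, 116.242.80.0/20, 116.242.96.0/20, 116.242.112.0/20


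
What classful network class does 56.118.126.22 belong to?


First octet: 56
Binary: 00111000
0xxxxxxx -> Class A (1-126)
Class A, default mask 255.0.0.0 (/8)


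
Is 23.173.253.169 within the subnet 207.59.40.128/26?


Subnet network: 207.59.40.128
Test IP AND mask: 23.173.253.128
No, 23.173.253.169 is not in 207.59.40.128/26


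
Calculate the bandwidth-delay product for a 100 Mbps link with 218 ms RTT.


BDP = bandwidth * RTT
= 100 Mbps * 218 ms
= 100 * 1e6 * 218 / 1000 bits
= 21800000 bits
= 2725000 bytes
= 2661.1328 KB
BDP = 21800000 bits (2725000 bytes)


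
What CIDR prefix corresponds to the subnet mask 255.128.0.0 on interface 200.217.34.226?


Binary: 11111111.10000000.00000000.00000000
Count leading 1s
Prefix: /9


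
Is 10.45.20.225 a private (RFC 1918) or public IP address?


RFC 1918 private ranges:
  10.0.0.0/8 (10.0.0.0 - 10.255.255.255)
  172.16.0.0/12 (172.16.0.0 - 172.31.255.255)
  192.168.0.0/16 (192.168.0.0 - 192.168.255.255)
Private (in 10.0.0.0/8)


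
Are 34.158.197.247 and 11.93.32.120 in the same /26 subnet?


Mask: 255.255.255.192
34.158.197.247 AND mask = 34.158.197.192
11.93.32.120 AND mask = 11.93.32.64
No, different subnets (34.158.197.192 vs 11.93.32.64)


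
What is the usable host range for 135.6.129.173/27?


Network: 135.6.129.160
Broadcast: 135.6.129.191
First usable = network + 1
Last usable = broadcast - 1
Range: 135.6.129.161 to 135.6.129.190


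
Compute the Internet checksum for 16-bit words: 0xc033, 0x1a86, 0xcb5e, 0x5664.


Sum all words (with carry folding):
+ 0xc033 = 0xc033
+ 0x1a86 = 0xdab9
+ 0xcb5e = 0xa618
+ 0x5664 = 0xfc7c
One's complement: ~0xfc7c
Checksum = 0x0383


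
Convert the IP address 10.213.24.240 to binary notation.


10 = 00001010
213 = 11010101
24 = 00011000
240 = 11110000
Binary: 00001010.11010101.00011000.11110000


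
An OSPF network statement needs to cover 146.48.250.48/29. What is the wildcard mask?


Subnet mask: 255.255.255.248
Wildcard = 255.255.255.255 - subnet mask
255 - 255 = 0
255 - 255 = 0
255 - 255 = 0
255 - 248 = 7
Wildcard: 0.0.0.7


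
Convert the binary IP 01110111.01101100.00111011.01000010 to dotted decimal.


01110111 = 119
01101100 = 108
00111011 = 59
01000010 = 66
IP: 119.108.59.66


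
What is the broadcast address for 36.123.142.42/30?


Network: 36.123.142.40/30
Host bits = 2
Set all host bits to 1:
Broadcast: 36.123.142.43


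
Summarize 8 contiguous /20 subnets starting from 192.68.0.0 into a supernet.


Original prefix: /20
Number of subnets: 8 = 2^3
New prefix = 20 - 3 = 17
Supernet: 192.68.0.0/17


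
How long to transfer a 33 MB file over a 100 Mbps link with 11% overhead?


Effective throughput = 100 * (1 - 11/100) = 89 Mbps
File size in Mb = 33 * 8 = 264 Mb
Time = 264 / 89
Time = 2.9663 seconds


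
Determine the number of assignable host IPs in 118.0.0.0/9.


Host bits = 32 - 9 = 23
Total addresses = 2^23 = 8388608
Usable = total - 2 (network and broadcast)
Usable hosts: 8388606


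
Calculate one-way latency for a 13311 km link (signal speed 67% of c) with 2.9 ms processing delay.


Speed = 0.67 * 3e5 km/s = 201000 km/s
Propagation delay = 13311 / 201000 = 0.0662 s = 66.2239 ms
Processing delay = 2.9 ms
Total one-way latency = 69.1239 ms


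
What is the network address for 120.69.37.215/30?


IP:   01111000.01000101.00100101.11010111
Mask: 11111111.11111111.11111111.11111100
AND operation:
Net:  01111000.01000101.00100101.11010100
Network: 120.69.37.212/30


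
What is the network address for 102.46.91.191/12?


IP:   01100110.00101110.01011011.10111111
Mask: 11111111.11110000.00000000.00000000
AND operation:
Net:  01100110.00100000.00000000.00000000
Network: 102.32.0.0/12


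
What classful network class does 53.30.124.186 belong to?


First octet: 53
Binary: 00110101
0xxxxxxx -> Class A (1-126)
Class A, default mask 255.0.0.0 (/8)


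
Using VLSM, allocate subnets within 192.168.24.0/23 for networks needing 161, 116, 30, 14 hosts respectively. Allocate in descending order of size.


161 hosts -> /24 (254 usable): 192.168.24.0/24
116 hosts -> /25 (126 usable): 192.168.25.0/25
30 hosts -> /27 (30 usable): 192.168.25.128/27
14 hosts -> /28 (14 usable): 192.168.25.160/28
Allocation: 192.168.24.0/24 (161 hosts, 254 usable); 192.168.25.0/25 (116 hosts, 126 usable); 192.168.25.128/27 (30 hosts, 30 usable); 192.168.25.160/28 (14 hosts, 14 usable)


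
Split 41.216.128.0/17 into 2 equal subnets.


New prefix = 17 + 1 = 18
Each subnet has 16384 addresses
  41.216.128.0/18
  41.216.192.0/18
Subnets: 41.216.128.0/18, 41.216.192.0/18


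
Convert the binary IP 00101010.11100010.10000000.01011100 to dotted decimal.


00101010 = 42
11100010 = 226
10000000 = 128
01011100 = 92
IP: 42.226.128.92


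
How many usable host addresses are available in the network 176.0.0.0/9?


Host bits = 32 - 9 = 23
Total addresses = 2^23 = 8388608
Usable = total - 2 (network and broadcast)
Usable hosts: 8388606


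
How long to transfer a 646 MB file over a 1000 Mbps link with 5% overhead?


Effective throughput = 1000 * (1 - 5/100) = 950 Mbps
File size in Mb = 646 * 8 = 5168 Mb
Time = 5168 / 950
Time = 5.44 seconds


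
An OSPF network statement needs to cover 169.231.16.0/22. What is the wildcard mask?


Subnet mask: 255.255.252.0
Wildcard = 255.255.255.255 - subnet mask
255 - 255 = 0
255 - 255 = 0
255 - 252 = 3
255 - 0 = 255
Wildcard: 0.0.3.255


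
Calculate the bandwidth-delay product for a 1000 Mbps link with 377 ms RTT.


BDP = bandwidth * RTT
= 1000 Mbps * 377 ms
= 1000 * 1e6 * 377 / 1000 bits
= 377000000 bits
= 47125000 bytes
= 46020.5078 KB
BDP = 377000000 bits (47125000 bytes)


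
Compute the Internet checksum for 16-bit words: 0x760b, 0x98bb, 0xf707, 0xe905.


Sum all words (with carry folding):
+ 0x760b = 0x760b
+ 0x98bb = 0x0ec7
+ 0xf707 = 0x05cf
+ 0xe905 = 0xeed4
One's complement: ~0xeed4
Checksum = 0x112b


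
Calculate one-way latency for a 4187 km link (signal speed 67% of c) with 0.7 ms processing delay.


Speed = 0.67 * 3e5 km/s = 201000 km/s
Propagation delay = 4187 / 201000 = 0.0208 s = 20.8308 ms
Processing delay = 0.7 ms
Total one-way latency = 21.5308 ms


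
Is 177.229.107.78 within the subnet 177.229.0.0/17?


Subnet network: 177.229.0.0
Test IP AND mask: 177.229.0.0
Yes, 177.229.107.78 is in 177.229.0.0/17


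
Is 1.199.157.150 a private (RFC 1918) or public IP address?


RFC 1918 private ranges:
  10.0.0.0/8 (10.0.0.0 - 10.255.255.255)
  172.16.0.0/12 (172.16.0.0 - 172.31.255.255)
  192.168.0.0/16 (192.168.0.0 - 192.168.255.255)
Public (not in any RFC 1918 range)


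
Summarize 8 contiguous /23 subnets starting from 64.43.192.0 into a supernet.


Original prefix: /23
Number of subnets: 8 = 2^3
New prefix = 23 - 3 = 20
Supernet: 64.43.192.0/20


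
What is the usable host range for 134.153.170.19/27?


Network: 134.153.170.0
Broadcast: 134.153.170.31
First usable = network + 1
Last usable = broadcast - 1
Range: 134.153.170.1 to 134.153.170.30


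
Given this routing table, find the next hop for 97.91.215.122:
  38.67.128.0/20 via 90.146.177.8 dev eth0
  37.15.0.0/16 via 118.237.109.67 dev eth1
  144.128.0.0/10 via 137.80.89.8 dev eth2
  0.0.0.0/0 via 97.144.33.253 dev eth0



Longest prefix match for 97.91.215.122:
  /20 38.67.128.0: no
  /16 37.15.0.0: no
  /10 144.128.0.0: no
  /0 0.0.0.0: MATCH
Selected: next-hop 97.144.33.253 via eth0 (matched /0)


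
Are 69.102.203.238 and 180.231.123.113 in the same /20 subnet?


Mask: 255.255.240.0
69.102.203.238 AND mask = 69.102.192.0
180.231.123.113 AND mask = 180.231.112.0
No, different subnets (69.102.192.0 vs 180.231.112.0)


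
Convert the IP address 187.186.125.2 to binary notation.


187 = 10111011
186 = 10111010
125 = 01111101
2 = 00000010
Binary: 10111011.10111010.01111101.00000010


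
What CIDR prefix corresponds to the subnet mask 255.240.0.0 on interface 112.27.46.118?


Binary: 11111111.11110000.00000000.00000000
Count leading 1s
Prefix: /12


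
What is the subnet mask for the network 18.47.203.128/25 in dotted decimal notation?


/25 means 25 network bits, 7 host bits
Binary: 11111111111111111111111110000000
Mask: 255.255.255.128


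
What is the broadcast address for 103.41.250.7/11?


Network: 103.32.0.0/11
Host bits = 21
Set all host bits to 1:
Broadcast: 103.63.255.255


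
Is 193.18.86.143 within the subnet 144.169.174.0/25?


Subnet network: 144.169.174.0
Test IP AND mask: 193.18.86.128
No, 193.18.86.143 is not in 144.169.174.0/25


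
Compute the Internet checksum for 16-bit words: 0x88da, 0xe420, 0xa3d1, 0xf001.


Sum all words (with carry folding):
+ 0x88da = 0x88da
+ 0xe420 = 0x6cfb
+ 0xa3d1 = 0x10cd
+ 0xf001 = 0x00cf
One's complement: ~0x00cf
Checksum = 0xff30


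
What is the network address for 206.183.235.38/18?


IP:   11001110.10110111.11101011.00100110
Mask: 11111111.11111111.11000000.00000000
AND operation:
Net:  11001110.10110111.11000000.00000000
Network: 206.183.192.0/18


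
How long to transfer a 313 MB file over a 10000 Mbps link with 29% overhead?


Effective throughput = 10000 * (1 - 29/100) = 7100 Mbps
File size in Mb = 313 * 8 = 2504 Mb
Time = 2504 / 7100
Time = 0.3527 seconds


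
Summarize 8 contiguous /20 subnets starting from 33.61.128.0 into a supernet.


Original prefix: /20
Number of subnets: 8 = 2^3
New prefix = 20 - 3 = 17
Supernet: 33.61.128.0/17


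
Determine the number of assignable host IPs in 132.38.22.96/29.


Host bits = 32 - 29 = 3
Total addresses = 2^3 = 8
Usable = total - 2 (network and broadcast)
Usable hosts: 6


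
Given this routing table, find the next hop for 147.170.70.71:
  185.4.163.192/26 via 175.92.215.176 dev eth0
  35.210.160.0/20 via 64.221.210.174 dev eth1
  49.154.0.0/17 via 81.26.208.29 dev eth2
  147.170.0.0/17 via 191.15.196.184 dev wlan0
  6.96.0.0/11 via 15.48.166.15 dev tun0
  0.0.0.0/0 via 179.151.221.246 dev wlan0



Longest prefix match for 147.170.70.71:
  /26 185.4.163.192: no
  /20 35.210.160.0: no
  /17 49.154.0.0: no
  /17 147.170.0.0: MATCH
  /11 6.96.0.0: no
  /0 0.0.0.0: MATCH
Selected: next-hop 191.15.196.184 via wlan0 (matched /17)


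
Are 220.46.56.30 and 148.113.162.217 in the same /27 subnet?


Mask: 255.255.255.224
220.46.56.30 AND mask = 220.46.56.0
148.113.162.217 AND mask = 148.113.162.192
No, different subnets (220.46.56.0 vs 148.113.162.192)


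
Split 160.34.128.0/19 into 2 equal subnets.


New prefix = 19 + 1 = 20
Each subnet has 4096 addresses
  160.34.128.0/20
  160.34.144.0/20
Subnets: 160.34.128.0/20, 160.34.144.0/20


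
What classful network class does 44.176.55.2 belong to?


First octet: 44
Binary: 00101100
0xxxxxxx -> Class A (1-126)
Class A, default mask 255.0.0.0 (/8)


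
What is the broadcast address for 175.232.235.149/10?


Network: 175.192.0.0/10
Host bits = 22
Set all host bits to 1:
Broadcast: 175.255.255.255


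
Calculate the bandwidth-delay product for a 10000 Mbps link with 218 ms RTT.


BDP = bandwidth * RTT
= 10000 Mbps * 218 ms
= 10000 * 1e6 * 218 / 1000 bits
= 2180000000 bits
= 272500000 bytes
= 266113.2812 KB
BDP = 2180000000 bits (272500000 bytes)


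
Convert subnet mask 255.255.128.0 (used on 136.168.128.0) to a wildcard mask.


Subnet mask: 255.255.128.0
Wildcard = 255.255.255.255 - subnet mask
255 - 255 = 0
255 - 255 = 0
255 - 128 = 127
255 - 0 = 255
Wildcard: 0.0.127.255


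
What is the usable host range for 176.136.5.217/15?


Network: 176.136.0.0
Broadcast: 176.137.255.255
First usable = network + 1
Last usable = broadcast - 1
Range: 176.136.0.1 to 176.137.255.254


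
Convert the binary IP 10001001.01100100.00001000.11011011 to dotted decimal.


10001001 = 137
01100100 = 100
00001000 = 8
11011011 = 219
IP: 137.100.8.219


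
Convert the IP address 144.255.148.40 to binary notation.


144 = 10010000
255 = 11111111
148 = 10010100
40 = 00101000
Binary: 10010000.11111111.10010100.00101000


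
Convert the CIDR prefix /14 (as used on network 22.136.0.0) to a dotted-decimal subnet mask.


/14 means 14 network bits, 18 host bits
Binary: 11111111111111000000000000000000
Mask: 255.252.0.0


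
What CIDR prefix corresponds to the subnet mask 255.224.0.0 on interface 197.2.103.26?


Binary: 11111111.11100000.00000000.00000000
Count leading 1s
Prefix: /11


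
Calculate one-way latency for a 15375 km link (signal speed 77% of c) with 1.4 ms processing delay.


Speed = 0.77 * 3e5 km/s = 231000 km/s
Propagation delay = 15375 / 231000 = 0.0666 s = 66.5584 ms
Processing delay = 1.4 ms
Total one-way latency = 67.9584 ms


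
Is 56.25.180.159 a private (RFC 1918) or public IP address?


RFC 1918 private ranges:
  10.0.0.0/8 (10.0.0.0 - 10.255.255.255)
  172.16.0.0/12 (172.16.0.0 - 172.31.255.255)
  192.168.0.0/16 (192.168.0.0 - 192.168.255.255)
Public (not in any RFC 1918 range)


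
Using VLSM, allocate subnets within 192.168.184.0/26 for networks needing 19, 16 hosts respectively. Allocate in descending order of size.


19 hosts -> /27 (30 usable): 192.168.184.0/27
16 hosts -> /27 (30 usable): 192.168.184.32/27
Allocation: 192.168.184.0/27 (19 hosts, 30 usable); 192.168.184.32/27 (16 hosts, 30 usable)


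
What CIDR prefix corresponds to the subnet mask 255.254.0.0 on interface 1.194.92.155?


Binary: 11111111.11111110.00000000.00000000
Count leading 1s
Prefix: /15


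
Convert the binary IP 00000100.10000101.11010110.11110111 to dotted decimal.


00000100 = 4
10000101 = 133
11010110 = 214
11110111 = 247
IP: 4.133.214.247


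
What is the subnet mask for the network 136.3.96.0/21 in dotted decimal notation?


/21 means 21 network bits, 11 host bits
Binary: 11111111111111111111100000000000
Mask: 255.255.248.0


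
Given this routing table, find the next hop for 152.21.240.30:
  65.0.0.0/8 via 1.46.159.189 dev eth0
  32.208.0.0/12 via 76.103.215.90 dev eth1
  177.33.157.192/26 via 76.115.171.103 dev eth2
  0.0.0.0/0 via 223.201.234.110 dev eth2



Longest prefix match for 152.21.240.30:
  /8 65.0.0.0: no
  /12 32.208.0.0: no
  /26 177.33.157.192: no
  /0 0.0.0.0: MATCH
Selected: next-hop 223.201.234.110 via eth2 (matched /0)


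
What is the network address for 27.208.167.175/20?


IP:   00011011.11010000.10100111.10101111
Mask: 11111111.11111111.11110000.00000000
AND operation:
Net:  00011011.11010000.10100000.00000000
Network: 27.208.160.0/20


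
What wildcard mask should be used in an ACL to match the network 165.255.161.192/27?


Subnet mask: 255.255.255.224
Wildcard = 255.255.255.255 - subnet mask
255 - 255 = 0
255 - 255 = 0
255 - 255 = 0
255 - 224 = 31
Wildcard: 0.0.0.31


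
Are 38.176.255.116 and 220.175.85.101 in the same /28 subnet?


Mask: 255.255.255.240
38.176.255.116 AND mask = 38.176.255.112
220.175.85.101 AND mask = 220.175.85.96
No, different subnets (38.176.255.112 vs 220.175.85.96)


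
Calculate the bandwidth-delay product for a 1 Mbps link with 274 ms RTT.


BDP = bandwidth * RTT
= 1 Mbps * 274 ms
= 1 * 1e6 * 274 / 1000 bits
= 274000 bits
= 34250 bytes
= 33.4473 KB
BDP = 274000 bits (34250 bytes)


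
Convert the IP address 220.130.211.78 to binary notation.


220 = 11011100
130 = 10000010
211 = 11010011
78 = 01001110
Binary: 11011100.10000010.11010011.01001110


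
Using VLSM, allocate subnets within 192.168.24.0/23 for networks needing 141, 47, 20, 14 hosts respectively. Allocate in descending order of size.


141 hosts -> /24 (254 usable): 192.168.24.0/24
47 hosts -> /26 (62 usable): 192.168.25.0/26
20 hosts -> /27 (30 usable): 192.168.25.64/27
14 hosts -> /28 (14 usable): 192.168.25.96/28
Allocation: 192.168.24.0/24 (141 hosts, 254 usable); 192.168.25.0/26 (47 hosts, 62 usable); 192.168.25.64/27 (20 hosts, 30 usable); 192.168.25.96/28 (14 hosts, 14 usable)


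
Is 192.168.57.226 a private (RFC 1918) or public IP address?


RFC 1918 private ranges:
  10.0.0.0/8 (10.0.0.0 - 10.255.255.255)
  172.16.0.0/12 (172.16.0.0 - 172.31.255.255)
  192.168.0.0/16 (192.168.0.0 - 192.168.255.255)
Private (in 192.168.0.0/16)


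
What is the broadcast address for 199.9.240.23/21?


Network: 199.9.240.0/21
Host bits = 11
Set all host bits to 1:
Broadcast: 199.9.247.255


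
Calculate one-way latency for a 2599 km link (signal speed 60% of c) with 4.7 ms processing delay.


Speed = 0.6 * 3e5 km/s = 180000 km/s
Propagation delay = 2599 / 180000 = 0.0144 s = 14.4389 ms
Processing delay = 4.7 ms
Total one-way latency = 19.1389 ms


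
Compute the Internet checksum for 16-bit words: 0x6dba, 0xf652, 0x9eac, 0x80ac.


Sum all words (with carry folding):
+ 0x6dba = 0x6dba
+ 0xf652 = 0x640d
+ 0x9eac = 0x02ba
+ 0x80ac = 0x8366
One's complement: ~0x8366
Checksum = 0x7c99


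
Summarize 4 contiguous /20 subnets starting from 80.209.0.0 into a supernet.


Original prefix: /20
Number of subnets: 4 = 2^2
New prefix = 20 - 2 = 18
Supernet: 80.209.0.0/18


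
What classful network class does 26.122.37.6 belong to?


First octet: 26
Binary: 00011010
0xxxxxxx -> Class A (1-126)
Class A, default mask 255.0.0.0 (/8)


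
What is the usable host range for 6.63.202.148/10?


Network: 6.0.0.0
Broadcast: 6.63.255.255
First usable = network + 1
Last usable = broadcast - 1
Range: 6.0.0.1 to 6.63.255.254


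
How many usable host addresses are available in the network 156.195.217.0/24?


Host bits = 32 - 24 = 8
Total addresses = 2^8 = 256
Usable = total - 2 (network and broadcast)
Usable hosts: 254


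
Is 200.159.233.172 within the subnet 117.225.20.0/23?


Subnet network: 117.225.20.0
Test IP AND mask: 200.159.232.0
No, 200.159.233.172 is not in 117.225.20.0/23


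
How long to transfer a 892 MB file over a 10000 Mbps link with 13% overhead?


Effective throughput = 10000 * (1 - 13/100) = 8700 Mbps
File size in Mb = 892 * 8 = 7136 Mb
Time = 7136 / 8700
Time = 0.8202 seconds


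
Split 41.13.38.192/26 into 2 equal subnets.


New prefix = 26 + 1 = 27
Each subnet has 32 addresses
  41.13.38.192/27
  41.13.38.224/27
Subnets: 41.13.38.192/27, 41.13.38.224/27


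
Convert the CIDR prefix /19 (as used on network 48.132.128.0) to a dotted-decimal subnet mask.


/19 means 19 network bits, 13 host bits
Binary: 11111111111111111110000000000000
Mask: 255.255.224.0


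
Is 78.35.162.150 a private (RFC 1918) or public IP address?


RFC 1918 private ranges:
  10.0.0.0/8 (10.0.0.0 - 10.255.255.255)
  172.16.0.0/12 (172.16.0.0 - 172.31.255.255)
  192.168.0.0/16 (192.168.0.0 - 192.168.255.255)
Public (not in any RFC 1918 range)


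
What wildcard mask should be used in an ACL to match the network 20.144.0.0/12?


Subnet mask: 255.240.0.0
Wildcard = 255.255.255.255 - subnet mask
255 - 255 = 0
255 - 240 = 15
255 - 0 = 255
255 - 0 = 255
Wildcard: 0.15.255.255


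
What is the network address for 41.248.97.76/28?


IP:   00101001.11111000.01100001.01001100
Mask: 11111111.11111111.11111111.11110000
AND operation:
Net:  00101001.11111000.01100001.01000000
Network: 41.248.97.64/28


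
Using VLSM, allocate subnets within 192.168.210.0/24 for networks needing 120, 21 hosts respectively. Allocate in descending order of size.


120 hosts -> /25 (126 usable): 192.168.210.0/25
21 hosts -> /27 (30 usable): 192.168.210.128/27
Allocation: 192.168.210.0/25 (120 hosts, 126 usable); 192.168.210.128/27 (21 hosts, 30 usable)


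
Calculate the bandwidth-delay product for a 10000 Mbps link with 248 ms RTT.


BDP = bandwidth * RTT
= 10000 Mbps * 248 ms
= 10000 * 1e6 * 248 / 1000 bits
= 2480000000 bits
= 310000000 bytes
= 302734.375 KB
BDP = 2480000000 bits (310000000 bytes)


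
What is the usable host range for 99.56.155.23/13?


Network: 99.56.0.0
Broadcast: 99.63.255.255
First usable = network + 1
Last usable = broadcast - 1
Range: 99.56.0.1 to 99.63.255.254


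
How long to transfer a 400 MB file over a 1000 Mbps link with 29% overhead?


Effective throughput = 1000 * (1 - 29/100) = 710 Mbps
File size in Mb = 400 * 8 = 3200 Mb
Time = 3200 / 710
Time = 4.507 seconds


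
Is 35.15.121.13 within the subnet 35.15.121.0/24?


Subnet network: 35.15.121.0
Test IP AND mask: 35.15.121.0
Yes, 35.15.121.13 is in 35.15.121.0/24


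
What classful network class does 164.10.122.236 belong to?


First octet: 164
Binary: 10100100
10xxxxxx -> Class B (128-191)
Class B, default mask 255.255.0.0 (/16)


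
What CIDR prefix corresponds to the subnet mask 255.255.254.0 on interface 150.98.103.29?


Binary: 11111111.11111111.11111110.00000000
Count leading 1s
Prefix: /23


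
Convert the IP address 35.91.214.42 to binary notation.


35 = 00100011
91 = 01011011
214 = 11010110
42 = 00101010
Binary: 00100011.01011011.11010110.00101010


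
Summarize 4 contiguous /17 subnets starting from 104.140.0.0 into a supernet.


Original prefix: /17
Number of subnets: 4 = 2^2
New prefix = 17 - 2 = 15
Supernet: 104.140.0.0/15


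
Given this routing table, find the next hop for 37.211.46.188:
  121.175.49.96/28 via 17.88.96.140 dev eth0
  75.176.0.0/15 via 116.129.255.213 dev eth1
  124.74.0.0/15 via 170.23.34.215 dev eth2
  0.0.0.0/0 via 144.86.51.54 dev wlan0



Longest prefix match for 37.211.46.188:
  /28 121.175.49.96: no
  /15 75.176.0.0: no
  /15 124.74.0.0: no
  /0 0.0.0.0: MATCH
Selected: next-hop 144.86.51.54 via wlan0 (matched /0)


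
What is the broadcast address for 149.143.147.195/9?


Network: 149.128.0.0/9
Host bits = 23
Set all host bits to 1:
Broadcast: 149.255.255.255


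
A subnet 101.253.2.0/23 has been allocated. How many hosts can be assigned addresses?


Host bits = 32 - 23 = 9
Total addresses = 2^9 = 512
Usable = total - 2 (network and broadcast)
Usable hosts: 510


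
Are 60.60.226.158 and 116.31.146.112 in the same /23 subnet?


Mask: 255.255.254.0
60.60.226.158 AND mask = 60.60.226.0
116.31.146.112 AND mask = 116.31.146.0
No, different subnets (60.60.226.0 vs 116.31.146.0)


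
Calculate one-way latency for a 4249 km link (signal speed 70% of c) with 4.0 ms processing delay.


Speed = 0.7 * 3e5 km/s = 210000 km/s
Propagation delay = 4249 / 210000 = 0.0202 s = 20.2333 ms
Processing delay = 4.0 ms
Total one-way latency = 24.2333 ms


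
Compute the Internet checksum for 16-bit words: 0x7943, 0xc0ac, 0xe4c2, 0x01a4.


Sum all words (with carry folding):
+ 0x7943 = 0x7943
+ 0xc0ac = 0x39f0
+ 0xe4c2 = 0x1eb3
+ 0x01a4 = 0x2057
One's complement: ~0x2057
Checksum = 0xdfa8


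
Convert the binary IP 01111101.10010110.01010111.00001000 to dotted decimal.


01111101 = 125
10010110 = 150
01010111 = 87
00001000 = 8
IP: 125.150.87.8


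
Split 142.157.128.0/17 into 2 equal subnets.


New prefix = 17 + 1 = 18
Each subnet has 16384 addresses
  142.157.128.0/18
  142.157.192.0/18
Subnets: 142.157.128.0/18, 142.157.192.0/18


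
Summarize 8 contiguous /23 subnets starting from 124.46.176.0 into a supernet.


Original prefix: /23
Number of subnets: 8 = 2^3
New prefix = 23 - 3 = 20
Supernet: 124.46.176.0/20


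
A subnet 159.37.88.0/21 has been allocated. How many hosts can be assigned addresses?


Host bits = 32 - 21 = 11
Total addresses = 2^11 = 2048
Usable = total - 2 (network and broadcast)
Usable hosts: 2046


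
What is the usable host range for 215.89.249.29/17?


Network: 215.89.128.0
Broadcast: 215.89.255.255
First usable = network + 1
Last usable = broadcast - 1
Range: 215.89.128.1 to 215.89.255.254


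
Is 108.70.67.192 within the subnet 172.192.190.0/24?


Subnet network: 172.192.190.0
Test IP AND mask: 108.70.67.0
No, 108.70.67.192 is not in 172.192.190.0/24


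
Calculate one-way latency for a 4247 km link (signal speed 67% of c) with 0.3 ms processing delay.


Speed = 0.67 * 3e5 km/s = 201000 km/s
Propagation delay = 4247 / 201000 = 0.0211 s = 21.1294 ms
Processing delay = 0.3 ms
Total one-way latency = 21.4294 ms


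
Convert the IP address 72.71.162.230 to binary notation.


72 = 01001000
71 = 01000111
162 = 10100010
230 = 11100110
Binary: 01001000.01000111.10100010.11100110


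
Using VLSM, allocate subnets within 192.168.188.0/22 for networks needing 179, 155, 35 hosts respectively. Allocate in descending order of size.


179 hosts -> /24 (254 usable): 192.168.188.0/24
155 hosts -> /24 (254 usable): 192.168.189.0/24
35 hosts -> /26 (62 usable): 192.168.190.0/26
Allocation: 192.168.188.0/24 (179 hosts, 254 usable); 192.168.189.0/24 (155 hosts, 254 usable); 192.168.190.0/26 (35 hosts, 62 usable)


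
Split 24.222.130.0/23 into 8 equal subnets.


New prefix = 23 + 3 = 26
Each subnet has 64 addresses
  24.222.130.0/26
  24.222.130.64/26
  24.222.130.128/26
  24.222.130.192/26
  24.222.131.0/26
  24.222.131.64/26
  24.222.131.128/26
  24.222.131.192/26
Subnets: 24.222.130.0/26, 24.222.130.64/26, 24.222.130.128/26, 24.222.130.192/26, 24.222.131.0/26, 24.222.131.64/26, 24.222.131.128/26, 24.222.131.192/26


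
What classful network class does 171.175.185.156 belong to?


First octet: 171
Binary: 10101011
10xxxxxx -> Class B (128-191)
Class B, default mask 255.255.0.0 (/16)


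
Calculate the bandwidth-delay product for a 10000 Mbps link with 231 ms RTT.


BDP = bandwidth * RTT
= 10000 Mbps * 231 ms
= 10000 * 1e6 * 231 / 1000 bits
= 2310000000 bits
= 288750000 bytes
= 281982.4219 KB
BDP = 2310000000 bits (288750000 bytes)


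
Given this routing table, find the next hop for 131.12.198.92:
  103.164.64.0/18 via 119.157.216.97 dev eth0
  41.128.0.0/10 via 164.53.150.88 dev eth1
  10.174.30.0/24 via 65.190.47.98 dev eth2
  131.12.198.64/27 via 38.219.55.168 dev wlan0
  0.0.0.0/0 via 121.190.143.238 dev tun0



Longest prefix match for 131.12.198.92:
  /18 103.164.64.0: no
  /10 41.128.0.0: no
  /24 10.174.30.0: no
  /27 131.12.198.64: MATCH
  /0 0.0.0.0: MATCH
Selected: next-hop 38.219.55.168 via wlan0 (matched /27)


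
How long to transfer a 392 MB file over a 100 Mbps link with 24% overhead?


Effective throughput = 100 * (1 - 24/100) = 76 Mbps
File size in Mb = 392 * 8 = 3136 Mb
Time = 3136 / 76
Time = 41.2632 seconds


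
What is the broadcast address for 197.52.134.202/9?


Network: 197.0.0.0/9
Host bits = 23
Set all host bits to 1:
Broadcast: 197.127.255.255


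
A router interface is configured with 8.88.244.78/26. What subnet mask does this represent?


/26 means 26 network bits, 6 host bits
Binary: 11111111111111111111111111000000
Mask: 255.255.255.192


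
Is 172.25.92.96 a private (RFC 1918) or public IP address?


RFC 1918 private ranges:
  10.0.0.0/8 (10.0.0.0 - 10.255.255.255)
  172.16.0.0/12 (172.16.0.0 - 172.31.255.255)
  192.168.0.0/16 (192.168.0.0 - 192.168.255.255)
Private (in 172.16.0.0/12)


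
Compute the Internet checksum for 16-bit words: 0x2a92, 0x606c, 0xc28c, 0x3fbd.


Sum all words (with carry folding):
+ 0x2a92 = 0x2a92
+ 0x606c = 0x8afe
+ 0xc28c = 0x4d8b
+ 0x3fbd = 0x8d48
One's complement: ~0x8d48
Checksum = 0x72b7


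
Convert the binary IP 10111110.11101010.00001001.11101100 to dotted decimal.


10111110 = 190
11101010 = 234
00001001 = 9
11101100 = 236
IP: 190.234.9.236


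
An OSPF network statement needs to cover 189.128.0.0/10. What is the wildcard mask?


Subnet mask: 255.192.0.0
Wildcard = 255.255.255.255 - subnet mask
255 - 255 = 0
255 - 192 = 63
255 - 0 = 255
255 - 0 = 255
Wildcard: 0.63.255.255


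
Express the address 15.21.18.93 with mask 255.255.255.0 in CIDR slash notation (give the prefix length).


Binary: 11111111.11111111.11111111.00000000
Count leading 1s
Prefix: /24


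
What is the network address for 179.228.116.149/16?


IP:   10110011.11100100.01110100.10010101
Mask: 11111111.11111111.00000000.00000000
AND operation:
Net:  10110011.11100100.00000000.00000000
Network: 179.228.0.0/16


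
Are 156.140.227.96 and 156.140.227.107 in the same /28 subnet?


Mask: 255.255.255.240
156.140.227.96 AND mask = 156.140.227.96
156.140.227.107 AND mask = 156.140.227.96
Yes, same subnet (156.140.227.96)


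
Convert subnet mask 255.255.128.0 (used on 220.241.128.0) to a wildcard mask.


Subnet mask: 255.255.128.0
Wildcard = 255.255.255.255 - subnet mask
255 - 255 = 0
255 - 255 = 0
255 - 128 = 127
255 - 0 = 255
Wildcard: 0.0.127.255


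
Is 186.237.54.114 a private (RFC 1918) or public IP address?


RFC 1918 private ranges:
  10.0.0.0/8 (10.0.0.0 - 10.255.255.255)
  172.16.0.0/12 (172.16.0.0 - 172.31.255.255)
  192.168.0.0/16 (192.168.0.0 - 192.168.255.255)
Public (not in any RFC 1918 range)


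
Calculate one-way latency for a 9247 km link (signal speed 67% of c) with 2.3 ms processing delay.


Speed = 0.67 * 3e5 km/s = 201000 km/s
Propagation delay = 9247 / 201000 = 0.046 s = 46.005 ms
Processing delay = 2.3 ms
Total one-way latency = 48.305 ms


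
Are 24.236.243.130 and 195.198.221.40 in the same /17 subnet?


Mask: 255.255.128.0
24.236.243.130 AND mask = 24.236.128.0
195.198.221.40 AND mask = 195.198.128.0
No, different subnets (24.236.128.0 vs 195.198.128.0)


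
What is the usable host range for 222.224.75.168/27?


Network: 222.224.75.160
Broadcast: 222.224.75.191
First usable = network + 1
Last usable = broadcast - 1
Range: 222.224.75.161 to 222.224.75.190


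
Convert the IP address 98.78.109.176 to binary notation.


98 = 01100010
78 = 01001110
109 = 01101101
176 = 10110000
Binary: 01100010.01001110.01101101.10110000


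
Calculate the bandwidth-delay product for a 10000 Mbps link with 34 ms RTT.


BDP = bandwidth * RTT
= 10000 Mbps * 34 ms
= 10000 * 1e6 * 34 / 1000 bits
= 340000000 bits
= 42500000 bytes
= 41503.9062 KB
BDP = 340000000 bits (42500000 bytes)


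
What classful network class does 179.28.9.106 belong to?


First octet: 179
Binary: 10110011
10xxxxxx -> Class B (128-191)
Class B, default mask 255.255.0.0 (/16)


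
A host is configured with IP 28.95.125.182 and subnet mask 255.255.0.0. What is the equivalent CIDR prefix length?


Binary: 11111111.11111111.00000000.00000000
Count leading 1s
Prefix: /16


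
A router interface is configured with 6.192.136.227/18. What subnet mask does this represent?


/18 means 18 network bits, 14 host bits
Binary: 11111111111111111100000000000000
Mask: 255.255.192.0


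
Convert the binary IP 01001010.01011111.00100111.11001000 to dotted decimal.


01001010 = 74
01011111 = 95
00100111 = 39
11001000 = 200
IP: 74.95.39.200


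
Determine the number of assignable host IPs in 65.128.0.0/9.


Host bits = 32 - 9 = 23
Total addresses = 2^23 = 8388608
Usable = total - 2 (network and broadcast)
Usable hosts: 8388606


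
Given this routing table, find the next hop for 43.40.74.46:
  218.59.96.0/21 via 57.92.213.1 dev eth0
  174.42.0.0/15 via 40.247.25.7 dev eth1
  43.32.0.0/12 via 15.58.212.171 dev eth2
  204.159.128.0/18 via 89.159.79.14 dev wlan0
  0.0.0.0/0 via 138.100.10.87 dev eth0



Longest prefix match for 43.40.74.46:
  /21 218.59.96.0: no
  /15 174.42.0.0: no
  /12 43.32.0.0: MATCH
  /18 204.159.128.0: no
  /0 0.0.0.0: MATCH
Selected: next-hop 15.58.212.171 via eth2 (matched /12)


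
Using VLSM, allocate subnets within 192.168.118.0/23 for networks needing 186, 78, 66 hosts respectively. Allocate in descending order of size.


186 hosts -> /24 (254 usable): 192.168.118.0/24
78 hosts -> /25 (126 usable): 192.168.119.0/25
66 hosts -> /25 (126 usable): 192.168.119.128/25
Allocation: 192.168.118.0/24 (186 hosts, 254 usable); 192.168.119.0/25 (78 hosts, 126 usable); 192.168.119.128/25 (66 hosts, 126 usable)


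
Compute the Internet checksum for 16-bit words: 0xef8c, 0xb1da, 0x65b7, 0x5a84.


Sum all words (with carry folding):
+ 0xef8c = 0xef8c
+ 0xb1da = 0xa167
+ 0x65b7 = 0x071f
+ 0x5a84 = 0x61a3
One's complement: ~0x61a3
Checksum = 0x9e5c


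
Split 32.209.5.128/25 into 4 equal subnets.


New prefix = 25 + 2 = 27
Each subnet has 32 addresses
  32.209.5.128/27
  32.209.5.160/27
  32.209.5.192/27
  32.209.5.224/27
Subnets: 32.209.5.128/27, 32.209.5.160/27, 32.209.5.192/27, 32.209.5.224/27


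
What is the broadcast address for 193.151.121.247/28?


Network: 193.151.121.240/28
Host bits = 4
Set all host bits to 1:
Broadcast: 193.151.121.255


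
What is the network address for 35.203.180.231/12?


IP:   00100011.11001011.10110100.11100111
Mask: 11111111.11110000.00000000.00000000
AND operation:
Net:  00100011.11000000.00000000.00000000
Network: 35.192.0.0/12


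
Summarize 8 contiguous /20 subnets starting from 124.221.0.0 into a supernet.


Original prefix: /20
Number of subnets: 8 = 2^3
New prefix = 20 - 3 = 17
Supernet: 124.221.0.0/17


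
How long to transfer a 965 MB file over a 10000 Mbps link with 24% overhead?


Effective throughput = 10000 * (1 - 24/100) = 7600 Mbps
File size in Mb = 965 * 8 = 7720 Mb
Time = 7720 / 7600
Time = 1.0158 seconds


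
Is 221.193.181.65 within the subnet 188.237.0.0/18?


Subnet network: 188.237.0.0
Test IP AND mask: 221.193.128.0
No, 221.193.181.65 is not in 188.237.0.0/18


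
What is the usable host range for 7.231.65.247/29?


Network: 7.231.65.240
Broadcast: 7.231.65.247
First usable = network + 1
Last usable = broadcast - 1
Range: 7.231.65.241 to 7.231.65.246


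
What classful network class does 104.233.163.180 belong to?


First octet: 104
Binary: 01101000
0xxxxxxx -> Class A (1-126)
Class A, default mask 255.0.0.0 (/8)


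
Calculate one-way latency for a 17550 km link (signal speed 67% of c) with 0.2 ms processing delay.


Speed = 0.67 * 3e5 km/s = 201000 km/s
Propagation delay = 17550 / 201000 = 0.0873 s = 87.3134 ms
Processing delay = 0.2 ms
Total one-way latency = 87.5134 ms


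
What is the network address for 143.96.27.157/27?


IP:   10001111.01100000.00011011.10011101
Mask: 11111111.11111111.11111111.11100000
AND operation:
Net:  10001111.01100000.00011011.10000000
Network: 143.96.27.128/27


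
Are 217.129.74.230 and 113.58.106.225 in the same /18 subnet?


Mask: 255.255.192.0
217.129.74.230 AND mask = 217.129.64.0
113.58.106.225 AND mask = 113.58.64.0
No, different subnets (217.129.64.0 vs 113.58.64.0)


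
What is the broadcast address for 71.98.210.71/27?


Network: 71.98.210.64/27
Host bits = 5
Set all host bits to 1:
Broadcast: 71.98.210.95


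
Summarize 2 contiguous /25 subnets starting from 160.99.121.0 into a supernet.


Original prefix: /25
Number of subnets: 2 = 2^1
New prefix = 25 - 1 = 24
Supernet: 160.99.121.0/24


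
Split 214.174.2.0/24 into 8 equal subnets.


New prefix = 24 + 3 = 27
Each subnet has 32 addresses
  214.174.2.0/27
  214.174.2.32/27
  214.174.2.64/27
  214.174.2.96/27
  214.174.2.128/27
  214.174.2.160/27
  214.174.2.192/27
  214.174.2.224/27
Subnets: 214.174.2.0/27, 214.174.2.32/27, 214.174.2.64/27, 214.174.2.96/27, 214.174.2.128/27, 214.174.2.160/27, 214.174.2.192/27, 214.174.2.224/27


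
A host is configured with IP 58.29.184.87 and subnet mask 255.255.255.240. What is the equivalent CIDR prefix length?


Binary: 11111111.11111111.11111111.11110000
Count leading 1s
Prefix: /28


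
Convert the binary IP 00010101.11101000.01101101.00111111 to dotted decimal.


00010101 = 21
11101000 = 232
01101101 = 109
00111111 = 63
IP: 21.232.109.63


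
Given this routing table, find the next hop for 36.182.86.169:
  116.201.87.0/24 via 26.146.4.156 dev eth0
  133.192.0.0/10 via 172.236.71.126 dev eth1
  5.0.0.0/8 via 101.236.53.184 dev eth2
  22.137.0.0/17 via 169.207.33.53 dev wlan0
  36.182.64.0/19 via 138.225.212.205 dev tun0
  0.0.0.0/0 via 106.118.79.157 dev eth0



Longest prefix match for 36.182.86.169:
  /24 116.201.87.0: no
  /10 133.192.0.0: no
  /8 5.0.0.0: no
  /17 22.137.0.0: no
  /19 36.182.64.0: MATCH
  /0 0.0.0.0: MATCH
Selected: next-hop 138.225.212.205 via tun0 (matched /19)


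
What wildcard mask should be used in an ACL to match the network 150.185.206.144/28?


Subnet mask: 255.255.255.240
Wildcard = 255.255.255.255 - subnet mask
255 - 255 = 0
255 - 255 = 0
255 - 255 = 0
255 - 240 = 15
Wildcard: 0.0.0.15


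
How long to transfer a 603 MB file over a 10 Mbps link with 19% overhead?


Effective throughput = 10 * (1 - 19/100) = 8.1 Mbps
File size in Mb = 603 * 8 = 4824 Mb
Time = 4824 / 8.1
Time = 595.5556 seconds


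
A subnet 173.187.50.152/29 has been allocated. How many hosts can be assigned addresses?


Host bits = 32 - 29 = 3
Total addresses = 2^3 = 8
Usable = total - 2 (network and broadcast)
Usable hosts: 6


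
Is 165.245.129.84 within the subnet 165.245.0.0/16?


Subnet network: 165.245.0.0
Test IP AND mask: 165.245.0.0
Yes, 165.245.129.84 is in 165.245.0.0/16


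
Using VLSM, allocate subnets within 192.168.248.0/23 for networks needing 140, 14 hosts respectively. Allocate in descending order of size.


140 hosts -> /24 (254 usable): 192.168.248.0/24
14 hosts -> /28 (14 usable): 192.168.249.0/28
Allocation: 192.168.248.0/24 (140 hosts, 254 usable); 192.168.249.0/28 (14 hosts, 14 usable)


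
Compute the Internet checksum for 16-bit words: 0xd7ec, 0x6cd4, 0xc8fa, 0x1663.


Sum all words (with carry folding):
+ 0xd7ec = 0xd7ec
+ 0x6cd4 = 0x44c1
+ 0xc8fa = 0x0dbc
+ 0x1663 = 0x241f
One's complement: ~0x241f
Checksum = 0xdbe0


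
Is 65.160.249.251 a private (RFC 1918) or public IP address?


RFC 1918 private ranges:
  10.0.0.0/8 (10.0.0.0 - 10.255.255.255)
  172.16.0.0/12 (172.16.0.0 - 172.31.255.255)
  192.168.0.0/16 (192.168.0.0 - 192.168.255.255)
Public (not in any RFC 1918 range)


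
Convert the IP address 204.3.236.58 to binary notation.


204 = 11001100
3 = 00000011
236 = 11101100
58 = 00111010
Binary: 11001100.00000011.11101100.00111010


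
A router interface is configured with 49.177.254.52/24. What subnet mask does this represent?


/24 means 24 network bits, 8 host bits
Binary: 11111111111111111111111100000000
Mask: 255.255.255.0


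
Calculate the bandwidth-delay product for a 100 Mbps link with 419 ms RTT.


BDP = bandwidth * RTT
= 100 Mbps * 419 ms
= 100 * 1e6 * 419 / 1000 bits
= 41900000 bits
= 5237500 bytes
= 5114.7461 KB
BDP = 41900000 bits (5237500 bytes)


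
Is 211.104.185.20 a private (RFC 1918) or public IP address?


RFC 1918 private ranges:
  10.0.0.0/8 (10.0.0.0 - 10.255.255.255)
  172.16.0.0/12 (172.16.0.0 - 172.31.255.255)
  192.168.0.0/16 (192.168.0.0 - 192.168.255.255)
Public (not in any RFC 1918 range)


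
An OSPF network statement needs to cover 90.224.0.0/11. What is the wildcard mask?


Subnet mask: 255.224.0.0
Wildcard = 255.255.255.255 - subnet mask
255 - 255 = 0
255 - 224 = 31
255 - 0 = 255
255 - 0 = 255
Wildcard: 0.31.255.255


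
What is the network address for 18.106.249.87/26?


IP:   00010010.01101010.11111001.01010111
Mask: 11111111.11111111.11111111.11000000
AND operation:
Net:  00010010.01101010.11111001.01000000
Network: 18.106.249.64/26


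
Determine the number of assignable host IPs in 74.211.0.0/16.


Host bits = 32 - 16 = 16
Total addresses = 2^16 = 65536
Usable = total - 2 (network and broadcast)
Usable hosts: 65534


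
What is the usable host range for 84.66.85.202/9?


Network: 84.0.0.0
Broadcast: 84.127.255.255
First usable = network + 1
Last usable = broadcast - 1
Range: 84.0.0.1 to 84.127.255.254
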